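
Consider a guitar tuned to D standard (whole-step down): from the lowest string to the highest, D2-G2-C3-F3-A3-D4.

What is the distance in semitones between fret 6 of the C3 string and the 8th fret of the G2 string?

3 semitones

C3 at fret 6 → F♯3 (MIDI 54); G2 at fret 8 → D♯3 (MIDI 51).
54 − 51 = 3, so the two pitches are 3 semitones apart, with F♯3 the higher.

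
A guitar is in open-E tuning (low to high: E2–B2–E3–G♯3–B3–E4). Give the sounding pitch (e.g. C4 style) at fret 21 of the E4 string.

E4 is MIDI 64. Adding 21 gives 85, which is C♯6.

C♯6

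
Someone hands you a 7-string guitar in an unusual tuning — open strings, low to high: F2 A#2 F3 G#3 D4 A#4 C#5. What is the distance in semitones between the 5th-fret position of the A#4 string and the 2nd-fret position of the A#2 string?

27 semitones

A#4 at fret 5 → D#5 (MIDI 75); A#2 at fret 2 → C3 (MIDI 48).
75 − 48 = 27, so the two pitches are 27 semitones apart, with D#5 the higher.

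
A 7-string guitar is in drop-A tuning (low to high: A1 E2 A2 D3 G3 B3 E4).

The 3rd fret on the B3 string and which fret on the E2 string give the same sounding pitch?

22

B3 at fret 3 is B3 + 3 semitones = D4.
The open E2 string is 19 semitones below the open B3, so the same pitch on the E2 string lies at fret 3 + 19 = 22.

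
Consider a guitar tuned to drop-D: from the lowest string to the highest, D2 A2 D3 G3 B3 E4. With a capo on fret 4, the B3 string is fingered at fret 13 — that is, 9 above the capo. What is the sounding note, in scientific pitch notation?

The capo raises the open B3 by 4 semitones to D♯4; fretting 9 more gives B3 + 4 + 9 = B3 + 13 semitones = C5.

C5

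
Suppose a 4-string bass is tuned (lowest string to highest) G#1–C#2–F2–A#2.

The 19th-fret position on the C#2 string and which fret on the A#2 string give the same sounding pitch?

C#2 at fret 19 is C#2 + 19 semitones = G#3.
The open A#2 string is 9 semitones above the open C#2, so the same pitch on the A#2 string lies at fret 19 − 9 = 10.

10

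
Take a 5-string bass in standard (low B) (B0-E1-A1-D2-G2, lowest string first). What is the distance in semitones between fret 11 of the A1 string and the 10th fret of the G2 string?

9 semitones

A1 at fret 11 → G#2 (MIDI 44); G2 at fret 10 → F3 (MIDI 53).
44 − 53 = -9, so the two pitches are 9 semitones apart, with F3 the higher.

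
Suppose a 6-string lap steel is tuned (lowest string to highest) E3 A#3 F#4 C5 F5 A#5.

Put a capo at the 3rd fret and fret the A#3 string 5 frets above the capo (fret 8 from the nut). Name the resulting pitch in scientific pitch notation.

The capo raises the open A#3 by 3 semitones to C#4; fretting 5 more gives A#3 + 3 + 5 = A#3 + 8 semitones = F#4.
(Also written Gb.)

F#4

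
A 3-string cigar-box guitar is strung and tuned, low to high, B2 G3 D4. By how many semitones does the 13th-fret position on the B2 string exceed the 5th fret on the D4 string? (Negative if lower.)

B2 at fret 13 → C4 (MIDI 60); D4 at fret 5 → G4 (MIDI 67).
60 − 67 = -7, so the two pitches are 7 semitones apart.

-7 semitones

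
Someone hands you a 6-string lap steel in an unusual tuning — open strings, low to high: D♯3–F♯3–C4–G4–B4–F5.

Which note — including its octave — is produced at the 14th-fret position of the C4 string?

D5

C4 is MIDI 60. Adding 14 gives 74, which is D5.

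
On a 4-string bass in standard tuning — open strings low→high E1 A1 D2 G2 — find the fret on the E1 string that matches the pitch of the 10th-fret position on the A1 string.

15

A1 at fret 10 is A1 + 10 semitones = G2.
The open E1 string is 5 semitones below the open A1, so the same pitch on the E1 string lies at fret 10 + 5 = 15.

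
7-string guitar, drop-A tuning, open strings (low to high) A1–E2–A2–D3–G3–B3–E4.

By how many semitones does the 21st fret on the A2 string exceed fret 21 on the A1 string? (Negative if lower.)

A2 at fret 21 → F#4 (MIDI 66); A1 at fret 21 → F#3 (MIDI 54).
66 − 54 = 12, so the two pitches are 12 semitones apart.

12 semitones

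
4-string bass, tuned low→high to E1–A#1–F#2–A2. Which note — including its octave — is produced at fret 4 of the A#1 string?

D2

The open A#1 string plus 4 semitones: A#–B–C–C#–D.
The walk passes from B into C once, so the octave number goes from 1 to 2.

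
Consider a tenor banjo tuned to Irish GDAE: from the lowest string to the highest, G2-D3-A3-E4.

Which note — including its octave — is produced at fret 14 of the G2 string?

G2 is MIDI 43. Adding 14 gives 57, which is A3.

A3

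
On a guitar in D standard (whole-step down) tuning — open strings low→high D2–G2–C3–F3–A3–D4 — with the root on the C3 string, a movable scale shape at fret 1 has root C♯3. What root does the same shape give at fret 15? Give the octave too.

Moving from fret 1 to fret 15 shifts the root by 14 semitones.
C♯3 up 14 semitones is D♯4.

D♯4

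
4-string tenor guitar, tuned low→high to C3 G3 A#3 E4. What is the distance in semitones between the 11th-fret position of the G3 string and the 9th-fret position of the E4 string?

G3 at fret 11 → F#4 (MIDI 66); E4 at fret 9 → C#5 (MIDI 73).
66 − 73 = -7, so the two pitches are 7 semitones apart, with C#5 the higher.

7 semitones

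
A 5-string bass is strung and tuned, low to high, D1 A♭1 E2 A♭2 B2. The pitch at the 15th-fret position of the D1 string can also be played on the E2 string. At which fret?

1

Fret 15 on D1 is MIDI 26 + 15 = 41 (F2). On the E2 string (open MIDI 40), that pitch is 41 − 40 = fret 1.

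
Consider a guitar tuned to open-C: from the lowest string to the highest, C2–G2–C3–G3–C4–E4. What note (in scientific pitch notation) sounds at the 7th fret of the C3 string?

G3

The open C3 string plus 7 semitones: C–C#–D–D#–E–F–F#–G.
No B→C boundary is crossed, so the octave stays at 3.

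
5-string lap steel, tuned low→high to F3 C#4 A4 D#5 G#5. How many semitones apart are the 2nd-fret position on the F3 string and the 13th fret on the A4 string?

F3 at fret 2 → G3 (MIDI 55); A4 at fret 13 → A#5 (MIDI 82).
55 − 82 = -27, so the two pitches are 27 semitones apart, with A#5 the higher.

27 semitones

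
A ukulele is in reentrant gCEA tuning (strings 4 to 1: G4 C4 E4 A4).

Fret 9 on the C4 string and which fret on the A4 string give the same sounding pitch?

C4 at fret 9 is C4 + 9 semitones = A4.
The open A4 string is 9 semitones above the open C4, so the same pitch on the A4 string lies at fret 9 − 9 = 0.

0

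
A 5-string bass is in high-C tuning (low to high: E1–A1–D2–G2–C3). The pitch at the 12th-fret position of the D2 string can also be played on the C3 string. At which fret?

2

D2 at fret 12 is D2 + 12 semitones = D3.
The open C3 string is 10 semitones above the open D2, so the same pitch on the C3 string lies at fret 12 − 10 = 2.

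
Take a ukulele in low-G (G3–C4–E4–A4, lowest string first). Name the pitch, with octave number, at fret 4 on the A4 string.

The open A4 string plus 4 semitones: A–A#–B–C–C#.
The walk passes from B into C once, so the octave number goes from 4 to 5.

C#5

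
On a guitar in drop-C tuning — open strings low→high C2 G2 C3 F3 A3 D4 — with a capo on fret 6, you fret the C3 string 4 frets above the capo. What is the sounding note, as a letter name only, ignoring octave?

A♯

The capo raises the open C3 by 6 semitones to F♯3; fretting 4 more gives C3 + 6 + 4 = C3 + 10 semitones, landing on A♯.
(Also written B♭.)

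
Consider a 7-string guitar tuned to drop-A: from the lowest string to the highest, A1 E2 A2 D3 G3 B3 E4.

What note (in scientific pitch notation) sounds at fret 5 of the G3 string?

The open G3 string plus 5 semitones: G–G#–A–A#–B–C.
The walk passes from B into C once, so the octave number goes from 3 to 4.

C4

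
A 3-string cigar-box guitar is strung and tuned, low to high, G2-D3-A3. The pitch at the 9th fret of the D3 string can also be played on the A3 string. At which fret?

Fret 9 on D3 is MIDI 50 + 9 = 59 (B3). On the A3 string (open MIDI 57), that pitch is 59 − 57 = fret 2.

2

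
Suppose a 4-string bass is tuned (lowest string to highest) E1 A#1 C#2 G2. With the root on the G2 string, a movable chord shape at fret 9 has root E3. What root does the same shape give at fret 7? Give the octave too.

Moving from fret 9 to fret 7 shifts the root by -2 semitones.
E3 down 2 semitones is D3.

D3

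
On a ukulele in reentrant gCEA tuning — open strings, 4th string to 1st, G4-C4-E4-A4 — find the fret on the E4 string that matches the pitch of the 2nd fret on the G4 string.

G4 at fret 2 is G4 + 2 semitones = A4.
The open E4 string is 3 semitones below the open G4, so the same pitch on the E4 string lies at fret 2 + 3 = 5.

5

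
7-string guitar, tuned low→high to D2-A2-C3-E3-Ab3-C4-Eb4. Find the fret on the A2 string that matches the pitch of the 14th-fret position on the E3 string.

21

E3 at fret 14 is E3 + 14 semitones = Gb4.
The open A2 string is 7 semitones below the open E3, so the same pitch on the A2 string lies at fret 14 + 7 = 21.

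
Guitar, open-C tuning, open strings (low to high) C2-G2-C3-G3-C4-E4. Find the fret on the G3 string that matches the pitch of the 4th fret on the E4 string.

13

Fret 4 on E4 is MIDI 64 + 4 = 68 (G#4). On the G3 string (open MIDI 55), that pitch is 68 − 55 = fret 13.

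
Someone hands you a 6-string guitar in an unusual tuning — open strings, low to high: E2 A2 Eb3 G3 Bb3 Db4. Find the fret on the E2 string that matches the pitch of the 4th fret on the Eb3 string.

15

Eb3 at fret 4 is Eb3 + 4 semitones = G3.
The open E2 string is 11 semitones below the open Eb3, so the same pitch on the E2 string lies at fret 4 + 11 = 15.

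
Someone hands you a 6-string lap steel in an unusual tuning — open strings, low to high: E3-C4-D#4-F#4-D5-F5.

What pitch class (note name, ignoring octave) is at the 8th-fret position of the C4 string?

G#

The open C4 string plus 8 semitones: C–C#–D–D#–E–F–F#–G–G#.
(Equivalently spelled Ab.)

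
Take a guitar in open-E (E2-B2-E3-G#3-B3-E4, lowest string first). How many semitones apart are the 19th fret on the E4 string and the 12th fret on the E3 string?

19 semitones

E4 at fret 19 → B5 (MIDI 83); E3 at fret 12 → E4 (MIDI 64).
83 − 64 = 19, so the two pitches are 19 semitones apart, with B5 the higher.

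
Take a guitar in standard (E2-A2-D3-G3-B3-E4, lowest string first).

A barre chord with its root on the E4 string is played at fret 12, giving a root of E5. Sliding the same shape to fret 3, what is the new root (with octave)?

Moving from fret 12 to fret 3 shifts the root by -9 semitones.
E5 down 9 semitones is G4.

G4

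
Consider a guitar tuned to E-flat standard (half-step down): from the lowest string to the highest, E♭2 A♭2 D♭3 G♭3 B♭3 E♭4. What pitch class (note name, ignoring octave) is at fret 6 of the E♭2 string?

A

E♭2 is MIDI 39. Adding 6 gives 45; 45 mod 12 = 9, i.e. A.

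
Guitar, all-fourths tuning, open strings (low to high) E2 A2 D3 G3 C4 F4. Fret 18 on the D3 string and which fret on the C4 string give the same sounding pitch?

8

Fret 18 on D3 is MIDI 50 + 18 = 68 (G♯4). On the C4 string (open MIDI 60), that pitch is 68 − 60 = fret 8.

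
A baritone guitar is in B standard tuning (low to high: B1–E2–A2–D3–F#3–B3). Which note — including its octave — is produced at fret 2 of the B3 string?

C#4

Each fret is one semitone, so B3 + 2 = C#4.
(Equivalently spelled Db4.)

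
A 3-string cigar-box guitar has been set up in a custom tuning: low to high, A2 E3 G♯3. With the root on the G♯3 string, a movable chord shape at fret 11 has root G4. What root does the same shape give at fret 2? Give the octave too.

Moving from fret 11 to fret 2 shifts the root by -9 semitones.
G4 down 9 semitones is A♯3.

A♯3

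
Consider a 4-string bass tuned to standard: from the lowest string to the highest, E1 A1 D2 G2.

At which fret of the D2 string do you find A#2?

A#2 is 8 semitones above the open D2 (D–D#–E–F–F#–G–G#–A–A#), so it sits at fret 8.

8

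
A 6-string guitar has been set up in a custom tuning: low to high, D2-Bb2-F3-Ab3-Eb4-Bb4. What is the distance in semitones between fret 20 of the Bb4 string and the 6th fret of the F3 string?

Bb4 at fret 20 → Gb6 (MIDI 90); F3 at fret 6 → B3 (MIDI 59).
90 − 59 = 31, so the two pitches are 31 semitones apart, with Gb6 the higher.

31 semitones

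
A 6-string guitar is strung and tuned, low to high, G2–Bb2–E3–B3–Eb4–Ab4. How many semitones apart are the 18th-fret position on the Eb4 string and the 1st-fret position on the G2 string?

Eb4 at fret 18 → A5 (MIDI 81); G2 at fret 1 → Ab2 (MIDI 44).
81 − 44 = 37, so the two pitches are 37 semitones apart, with A5 the higher.

37 semitones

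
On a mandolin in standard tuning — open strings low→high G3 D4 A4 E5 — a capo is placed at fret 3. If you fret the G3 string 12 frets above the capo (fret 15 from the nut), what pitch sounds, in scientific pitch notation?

A#4

The capo raises the open G3 by 3 semitones to A#3; fretting 12 more gives G3 + 3 + 12 = G3 + 15 semitones = A#4.
(Also written Bb.)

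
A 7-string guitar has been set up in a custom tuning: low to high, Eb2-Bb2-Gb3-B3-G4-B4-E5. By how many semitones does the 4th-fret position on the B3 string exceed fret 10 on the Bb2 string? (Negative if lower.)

7 semitones

B3 at fret 4 → Eb4 (MIDI 63); Bb2 at fret 10 → Ab3 (MIDI 56).
63 − 56 = 7, so the two pitches are 7 semitones apart.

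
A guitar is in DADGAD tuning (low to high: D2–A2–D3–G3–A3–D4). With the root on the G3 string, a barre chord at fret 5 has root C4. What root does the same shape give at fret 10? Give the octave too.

Moving from fret 5 to fret 10 shifts the root by 5 semitones.
C4 up 5 semitones is F4.

F4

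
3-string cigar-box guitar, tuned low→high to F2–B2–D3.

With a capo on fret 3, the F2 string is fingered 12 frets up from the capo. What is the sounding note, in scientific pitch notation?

Ab3

The capo raises the open F2 by 3 semitones to Ab2; fretting 12 more gives F2 + 3 + 12 = F2 + 15 semitones = Ab3.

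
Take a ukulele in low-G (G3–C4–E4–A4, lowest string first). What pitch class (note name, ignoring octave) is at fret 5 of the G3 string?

G3 is MIDI 55. Adding 5 gives 60; 60 mod 12 = 0, i.e. C.

C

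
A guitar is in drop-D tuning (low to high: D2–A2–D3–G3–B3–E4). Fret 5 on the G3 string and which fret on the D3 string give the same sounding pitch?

G3 at fret 5 is G3 + 5 semitones = C4.
The open D3 string is 5 semitones below the open G3, so the same pitch on the D3 string lies at fret 5 + 5 = 10.

10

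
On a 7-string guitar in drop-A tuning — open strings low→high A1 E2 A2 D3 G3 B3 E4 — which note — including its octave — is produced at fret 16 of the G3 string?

B4

Each fret is one semitone, so G3 + 16 = B4.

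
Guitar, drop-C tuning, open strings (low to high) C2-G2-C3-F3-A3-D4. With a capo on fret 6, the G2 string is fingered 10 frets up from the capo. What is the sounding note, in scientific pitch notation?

The capo raises the open G2 by 6 semitones to C#3; fretting 10 more gives G2 + 6 + 10 = G2 + 16 semitones = B3.

B3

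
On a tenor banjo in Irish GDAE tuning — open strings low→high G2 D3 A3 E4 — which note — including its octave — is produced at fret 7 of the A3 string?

E4

A3 is MIDI 57. Adding 7 gives 64, which is E4.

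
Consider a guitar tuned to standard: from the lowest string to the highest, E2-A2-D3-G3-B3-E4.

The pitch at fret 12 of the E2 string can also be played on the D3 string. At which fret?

2

E2 at fret 12 is E2 + 12 semitones = E3.
The open D3 string is 10 semitones above the open E2, so the same pitch on the D3 string lies at fret 12 − 10 = 2.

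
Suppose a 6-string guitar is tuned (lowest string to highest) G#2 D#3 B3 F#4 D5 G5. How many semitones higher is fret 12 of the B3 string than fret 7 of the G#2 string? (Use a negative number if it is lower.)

20 semitones

B3 at fret 12 → B4 (MIDI 71); G#2 at fret 7 → D#3 (MIDI 51).
71 − 51 = 20, so the two pitches are 20 semitones apart.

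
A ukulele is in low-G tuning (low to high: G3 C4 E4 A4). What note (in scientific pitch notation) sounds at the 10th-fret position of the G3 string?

F4

G3 is MIDI 55. Adding 10 gives 65, which is F4.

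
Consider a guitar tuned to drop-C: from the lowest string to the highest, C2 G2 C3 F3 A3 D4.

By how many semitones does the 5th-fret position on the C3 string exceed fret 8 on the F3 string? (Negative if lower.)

-8 semitones

C3 at fret 5 → F3 (MIDI 53); F3 at fret 8 → C♯4 (MIDI 61).
53 − 61 = -8, so the two pitches are 8 semitones apart.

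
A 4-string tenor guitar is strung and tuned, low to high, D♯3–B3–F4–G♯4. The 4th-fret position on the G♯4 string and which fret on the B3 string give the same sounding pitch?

G♯4 at fret 4 is G♯4 + 4 semitones = C5.
The open B3 string is 9 semitones below the open G♯4, so the same pitch on the B3 string lies at fret 4 + 9 = 13.

13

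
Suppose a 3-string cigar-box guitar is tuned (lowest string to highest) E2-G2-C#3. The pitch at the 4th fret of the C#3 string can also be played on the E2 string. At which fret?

13

C#3 at fret 4 is C#3 + 4 semitones = F3.
The open E2 string is 9 semitones below the open C#3, so the same pitch on the E2 string lies at fret 4 + 9 = 13.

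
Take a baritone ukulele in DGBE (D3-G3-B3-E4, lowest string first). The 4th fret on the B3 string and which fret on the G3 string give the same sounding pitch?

B3 at fret 4 is B3 + 4 semitones = D#4.
The open G3 string is 4 semitones below the open B3, so the same pitch on the G3 string lies at fret 4 + 4 = 8.

8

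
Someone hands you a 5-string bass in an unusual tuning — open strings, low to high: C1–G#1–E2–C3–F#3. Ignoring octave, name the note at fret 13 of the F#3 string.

F#3 is MIDI 54. Adding 13 gives 67; 67 mod 12 = 7, i.e. G.

G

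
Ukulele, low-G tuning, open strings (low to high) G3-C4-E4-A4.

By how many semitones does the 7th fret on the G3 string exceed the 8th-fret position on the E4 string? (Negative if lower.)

-10 semitones

G3 at fret 7 → D4 (MIDI 62); E4 at fret 8 → C5 (MIDI 72).
62 − 72 = -10, so the two pitches are 10 semitones apart.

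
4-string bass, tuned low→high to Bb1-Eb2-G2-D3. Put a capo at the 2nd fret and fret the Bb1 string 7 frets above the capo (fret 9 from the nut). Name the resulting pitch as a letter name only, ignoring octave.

The capo raises the open Bb1 by 2 semitones to C2; fretting 7 more gives Bb1 + 2 + 7 = Bb1 + 9 semitones, landing on G.

G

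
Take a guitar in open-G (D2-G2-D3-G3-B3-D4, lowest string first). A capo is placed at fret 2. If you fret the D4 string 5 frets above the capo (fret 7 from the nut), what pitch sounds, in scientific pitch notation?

A4

The capo raises the open D4 by 2 semitones to E4; fretting 5 more gives D4 + 2 + 5 = D4 + 7 semitones = A4.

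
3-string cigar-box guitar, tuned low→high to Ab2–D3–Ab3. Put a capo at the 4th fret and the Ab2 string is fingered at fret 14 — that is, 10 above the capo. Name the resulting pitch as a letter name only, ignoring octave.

Bb

The capo raises the open Ab2 by 4 semitones to C3; fretting 10 more gives Ab2 + 4 + 10 = Ab2 + 14 semitones, landing on Bb.
(Also written A#.)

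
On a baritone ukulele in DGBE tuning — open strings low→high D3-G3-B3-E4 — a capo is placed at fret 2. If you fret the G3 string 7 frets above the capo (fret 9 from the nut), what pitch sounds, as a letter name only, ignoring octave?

The capo raises the open G3 by 2 semitones to A3; fretting 7 more gives G3 + 2 + 7 = G3 + 9 semitones, landing on E.

E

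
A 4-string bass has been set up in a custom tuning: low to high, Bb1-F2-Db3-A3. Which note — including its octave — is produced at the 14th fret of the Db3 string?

Eb4

Each fret is one semitone, so Db3 + 14 = Eb4.
(Equivalently spelled D#4.)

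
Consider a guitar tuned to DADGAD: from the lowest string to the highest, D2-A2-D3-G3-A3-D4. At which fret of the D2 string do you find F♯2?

F♯2 is 4 semitones above the open D2 (D–D#–E–F–F#), so it sits at fret 4.

4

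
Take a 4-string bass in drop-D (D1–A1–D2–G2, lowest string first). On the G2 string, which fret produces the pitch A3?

A3 is 14 semitones above the open G2 (G–G#–A–A#–…–G–G#–A), so it sits at fret 14.

14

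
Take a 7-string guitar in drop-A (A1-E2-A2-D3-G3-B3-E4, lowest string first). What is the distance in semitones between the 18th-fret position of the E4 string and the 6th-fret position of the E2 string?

36 semitones

E4 at fret 18 → A#5 (MIDI 82); E2 at fret 6 → A#2 (MIDI 46).
82 − 46 = 36, so the two pitches are 36 semitones apart, with A#5 the higher.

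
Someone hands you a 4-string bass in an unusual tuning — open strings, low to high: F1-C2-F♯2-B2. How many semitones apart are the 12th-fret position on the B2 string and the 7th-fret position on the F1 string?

23 semitones

B2 at fret 12 → B3 (MIDI 59); F1 at fret 7 → C2 (MIDI 36).
59 − 36 = 23, so the two pitches are 23 semitones apart, with B3 the higher.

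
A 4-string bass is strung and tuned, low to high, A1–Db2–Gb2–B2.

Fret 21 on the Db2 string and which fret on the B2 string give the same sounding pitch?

11

Fret 21 on Db2 is MIDI 37 + 21 = 58 (Bb3). On the B2 string (open MIDI 47), that pitch is 58 − 47 = fret 11.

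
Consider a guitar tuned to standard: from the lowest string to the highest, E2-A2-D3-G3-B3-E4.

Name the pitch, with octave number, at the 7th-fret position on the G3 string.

D4

The open G3 string plus 7 semitones: G–G#–A–A#–B–C–C#–D.
The walk passes from B into C once, so the octave number goes from 3 to 4.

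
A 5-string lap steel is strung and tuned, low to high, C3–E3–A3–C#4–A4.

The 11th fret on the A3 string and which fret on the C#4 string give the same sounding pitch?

Fret 11 on A3 is MIDI 57 + 11 = 68 (G#4). On the C#4 string (open MIDI 61), that pitch is 68 − 61 = fret 7.

7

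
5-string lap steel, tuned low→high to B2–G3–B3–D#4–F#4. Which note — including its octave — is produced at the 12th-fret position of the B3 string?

B4

The open B3 string plus 12 semitones: B–C–C#–D–…–A–A#–B.
The walk passes from B into C once, so the octave number goes from 3 to 4.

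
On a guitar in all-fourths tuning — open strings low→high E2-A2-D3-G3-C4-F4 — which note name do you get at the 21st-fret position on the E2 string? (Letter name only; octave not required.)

The open E2 string plus 21 semitones: E–F–F#–G–…–B–C–C#.

C#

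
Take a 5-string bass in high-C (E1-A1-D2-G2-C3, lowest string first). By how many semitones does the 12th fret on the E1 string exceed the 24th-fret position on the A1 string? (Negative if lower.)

E1 at fret 12 → E2 (MIDI 40); A1 at fret 24 → A3 (MIDI 57).
40 − 57 = -17, so the two pitches are 17 semitones apart.

-17 semitones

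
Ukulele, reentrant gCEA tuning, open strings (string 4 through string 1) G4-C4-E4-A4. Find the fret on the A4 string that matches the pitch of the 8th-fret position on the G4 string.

G4 at fret 8 is G4 + 8 semitones = D♯5.
The open A4 string is 2 semitones above the open G4, so the same pitch on the A4 string lies at fret 8 − 2 = 6.

6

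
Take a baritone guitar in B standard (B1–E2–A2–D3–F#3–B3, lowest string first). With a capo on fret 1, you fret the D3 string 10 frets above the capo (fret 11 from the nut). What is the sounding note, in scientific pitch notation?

The capo raises the open D3 by 1 semitone to D#3; fretting 10 more gives D3 + 1 + 10 = D3 + 11 semitones = C#4.

C#4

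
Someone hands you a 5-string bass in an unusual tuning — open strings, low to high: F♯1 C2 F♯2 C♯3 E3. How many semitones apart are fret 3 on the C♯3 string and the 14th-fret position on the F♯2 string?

C♯3 at fret 3 → E3 (MIDI 52); F♯2 at fret 14 → G♯3 (MIDI 56).
52 − 56 = -4, so the two pitches are 4 semitones apart, with G♯3 the higher.

4 semitones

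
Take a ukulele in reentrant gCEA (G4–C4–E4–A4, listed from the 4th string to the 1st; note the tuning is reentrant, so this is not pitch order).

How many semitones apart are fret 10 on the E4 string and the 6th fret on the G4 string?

1 semitone

E4 at fret 10 → D5 (MIDI 74); G4 at fret 6 → C#5 (MIDI 73).
74 − 73 = 1, so the two pitches are 1 semitone apart, with D5 the higher.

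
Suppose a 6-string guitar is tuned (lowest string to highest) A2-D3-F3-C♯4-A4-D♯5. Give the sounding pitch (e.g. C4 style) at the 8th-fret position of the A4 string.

F5

The open A4 string plus 8 semitones: A–A#–B–C–C#–D–D#–E–F.
The walk passes from B into C once, so the octave number goes from 4 to 5.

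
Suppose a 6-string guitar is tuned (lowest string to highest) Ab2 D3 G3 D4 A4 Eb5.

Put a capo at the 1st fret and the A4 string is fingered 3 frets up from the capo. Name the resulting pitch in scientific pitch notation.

Db5

The capo raises the open A4 by 1 semitone to Bb4; fretting 3 more gives A4 + 1 + 3 = A4 + 4 semitones = Db5.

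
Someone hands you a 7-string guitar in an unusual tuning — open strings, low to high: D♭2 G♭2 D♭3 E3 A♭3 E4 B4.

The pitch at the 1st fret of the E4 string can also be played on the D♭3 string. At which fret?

16

E4 at fret 1 is E4 + 1 semitone = F4.
The open D♭3 string is 15 semitones below the open E4, so the same pitch on the D♭3 string lies at fret 1 + 15 = 16.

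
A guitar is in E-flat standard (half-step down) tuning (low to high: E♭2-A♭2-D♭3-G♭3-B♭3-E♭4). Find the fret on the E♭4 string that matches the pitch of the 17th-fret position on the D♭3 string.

Fret 17 on D♭3 is MIDI 49 + 17 = 66 (G♭4). On the E♭4 string (open MIDI 63), that pitch is 66 − 63 = fret 3.

3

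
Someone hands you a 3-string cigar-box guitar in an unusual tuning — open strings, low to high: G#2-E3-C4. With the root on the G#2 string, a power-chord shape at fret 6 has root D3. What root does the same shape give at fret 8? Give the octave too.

Moving from fret 6 to fret 8 shifts the root by 2 semitones.
D3 up 2 semitones is E3.

E3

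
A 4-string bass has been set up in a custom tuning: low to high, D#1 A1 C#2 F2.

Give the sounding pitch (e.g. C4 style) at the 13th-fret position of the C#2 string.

D3

Each fret is one semitone, so C#2 + 13 = D3.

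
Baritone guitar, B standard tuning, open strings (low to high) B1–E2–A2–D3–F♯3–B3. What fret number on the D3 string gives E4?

E4 is 14 semitones above the open D3 (D–D#–E–F–…–D–D#–E), so it sits at fret 14.

14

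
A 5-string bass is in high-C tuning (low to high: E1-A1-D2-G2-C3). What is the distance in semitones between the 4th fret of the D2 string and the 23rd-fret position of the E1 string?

D2 at fret 4 → F#2 (MIDI 42); E1 at fret 23 → D#3 (MIDI 51).
42 − 51 = -9, so the two pitches are 9 semitones apart, with D#3 the higher.

9 semitones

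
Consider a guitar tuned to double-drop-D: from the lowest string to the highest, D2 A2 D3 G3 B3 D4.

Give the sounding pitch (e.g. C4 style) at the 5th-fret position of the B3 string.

E4

B3 is MIDI 59. Adding 5 gives 64, which is E4.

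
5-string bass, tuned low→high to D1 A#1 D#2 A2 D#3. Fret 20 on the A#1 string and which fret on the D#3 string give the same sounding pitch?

3

A#1 at fret 20 is A#1 + 20 semitones = F#3.
The open D#3 string is 17 semitones above the open A#1, so the same pitch on the D#3 string lies at fret 20 − 17 = 3.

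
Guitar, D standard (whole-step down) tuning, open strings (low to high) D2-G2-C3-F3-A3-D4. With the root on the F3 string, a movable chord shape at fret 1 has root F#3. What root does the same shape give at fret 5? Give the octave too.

Moving from fret 1 to fret 5 shifts the root by 4 semitones.
F#3 up 4 semitones is A#3.

A#3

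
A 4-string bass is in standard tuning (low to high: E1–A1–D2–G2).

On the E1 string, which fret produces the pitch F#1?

F#1 is 2 semitones above the open E1 (E–F–F#), so it sits at fret 2.

2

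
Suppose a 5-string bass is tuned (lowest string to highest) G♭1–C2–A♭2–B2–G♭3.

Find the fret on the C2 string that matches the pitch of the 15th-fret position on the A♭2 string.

A♭2 at fret 15 is A♭2 + 15 semitones = B3.
The open C2 string is 8 semitones below the open A♭2, so the same pitch on the C2 string lies at fret 15 + 8 = 23.

23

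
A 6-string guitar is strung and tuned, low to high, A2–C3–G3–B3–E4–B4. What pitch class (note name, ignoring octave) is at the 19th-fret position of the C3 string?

G

The open C3 string plus 19 semitones: C–C#–D–D#–…–F–F#–G.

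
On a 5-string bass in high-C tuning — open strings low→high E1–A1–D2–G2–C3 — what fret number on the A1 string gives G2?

10

G2 is 10 semitones above the open A1 (A–A#–B–C–…–F–F#–G), so it sits at fret 10.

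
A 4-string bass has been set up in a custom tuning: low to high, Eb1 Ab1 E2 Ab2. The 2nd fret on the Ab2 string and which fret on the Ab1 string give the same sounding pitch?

14

Ab2 at fret 2 is Ab2 + 2 semitones = Bb2.
The open Ab1 string is 12 semitones below the open Ab2, so the same pitch on the Ab1 string lies at fret 2 + 12 = 14.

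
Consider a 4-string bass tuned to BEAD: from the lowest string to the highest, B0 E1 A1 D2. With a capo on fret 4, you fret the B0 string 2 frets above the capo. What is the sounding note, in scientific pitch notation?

The capo raises the open B0 by 4 semitones to D♯1; fretting 2 more gives B0 + 4 + 2 = B0 + 6 semitones = F1.

F1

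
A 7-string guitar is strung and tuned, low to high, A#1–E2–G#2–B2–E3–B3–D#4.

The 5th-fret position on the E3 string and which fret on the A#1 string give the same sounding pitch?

Fret 5 on E3 is MIDI 52 + 5 = 57 (A3). On the A#1 string (open MIDI 34), that pitch is 57 − 34 = fret 23.

23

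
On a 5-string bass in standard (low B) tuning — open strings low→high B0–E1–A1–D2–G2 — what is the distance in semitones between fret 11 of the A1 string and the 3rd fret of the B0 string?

A1 at fret 11 → G#2 (MIDI 44); B0 at fret 3 → D1 (MIDI 26).
44 − 26 = 18, so the two pitches are 18 semitones apart, with G#2 the higher.

18 semitones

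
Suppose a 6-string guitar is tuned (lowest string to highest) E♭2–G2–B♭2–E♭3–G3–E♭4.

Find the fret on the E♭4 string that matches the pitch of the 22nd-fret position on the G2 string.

Fret 22 on G2 is MIDI 43 + 22 = 65 (F4). On the E♭4 string (open MIDI 63), that pitch is 65 − 63 = fret 2.

2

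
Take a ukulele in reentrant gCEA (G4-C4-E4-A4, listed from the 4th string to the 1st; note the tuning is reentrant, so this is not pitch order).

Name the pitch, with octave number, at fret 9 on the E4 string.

C#5

E4 is MIDI 64. Adding 9 gives 73, which is C#5.
(Equivalently spelled Db5.)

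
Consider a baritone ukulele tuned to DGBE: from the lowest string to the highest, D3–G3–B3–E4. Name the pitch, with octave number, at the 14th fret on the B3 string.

C#5

The open B3 string plus 14 semitones: B–C–C#–D–…–B–C–C#.
The walk passes from B into C 2 times, so the octave number goes from 3 to 5.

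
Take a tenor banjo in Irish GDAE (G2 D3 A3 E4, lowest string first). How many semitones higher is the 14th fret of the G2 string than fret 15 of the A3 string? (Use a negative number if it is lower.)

-15 semitones

G2 at fret 14 → A3 (MIDI 57); A3 at fret 15 → C5 (MIDI 72).
57 − 72 = -15, so the two pitches are 15 semitones apart.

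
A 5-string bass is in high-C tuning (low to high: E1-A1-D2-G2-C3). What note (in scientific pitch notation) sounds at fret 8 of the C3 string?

G♯3

The open C3 string plus 8 semitones: C–C#–D–D#–E–F–F#–G–G#.
No B→C boundary is crossed, so the octave stays at 3.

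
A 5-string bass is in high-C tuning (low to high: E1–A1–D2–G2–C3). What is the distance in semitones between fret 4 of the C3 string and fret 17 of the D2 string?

C3 at fret 4 → E3 (MIDI 52); D2 at fret 17 → G3 (MIDI 55).
52 − 55 = -3, so the two pitches are 3 semitones apart, with G3 the higher.

3 semitones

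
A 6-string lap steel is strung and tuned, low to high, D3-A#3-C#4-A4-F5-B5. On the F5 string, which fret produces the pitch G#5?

3

G#5 is 3 semitones above the open F5 (F–F#–G–G#), so it sits at fret 3.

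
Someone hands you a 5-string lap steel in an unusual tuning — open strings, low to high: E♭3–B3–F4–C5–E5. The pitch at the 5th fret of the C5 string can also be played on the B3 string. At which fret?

18

C5 at fret 5 is C5 + 5 semitones = F5.
The open B3 string is 13 semitones below the open C5, so the same pitch on the B3 string lies at fret 5 + 13 = 18.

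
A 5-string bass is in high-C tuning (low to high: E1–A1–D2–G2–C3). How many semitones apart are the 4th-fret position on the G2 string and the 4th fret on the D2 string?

5 semitones

G2 at fret 4 → B2 (MIDI 47); D2 at fret 4 → F♯2 (MIDI 42).
47 − 42 = 5, so the two pitches are 5 semitones apart, with B2 the higher.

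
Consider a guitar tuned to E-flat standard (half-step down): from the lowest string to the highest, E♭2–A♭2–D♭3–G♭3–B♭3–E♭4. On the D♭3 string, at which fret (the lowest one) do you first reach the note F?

From D♭3, count semitones up the chromatic scale until reaching F: Db–D–Eb–E–F — 4 steps.

4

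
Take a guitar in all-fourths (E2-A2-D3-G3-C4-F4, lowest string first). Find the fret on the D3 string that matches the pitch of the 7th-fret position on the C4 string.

17

C4 at fret 7 is C4 + 7 semitones = G4.
The open D3 string is 10 semitones below the open C4, so the same pitch on the D3 string lies at fret 7 + 10 = 17.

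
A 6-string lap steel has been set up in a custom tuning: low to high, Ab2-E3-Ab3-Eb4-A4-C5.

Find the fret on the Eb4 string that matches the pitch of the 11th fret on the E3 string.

Fret 11 on E3 is MIDI 52 + 11 = 63 (Eb4). On the Eb4 string (open MIDI 63), that pitch is 63 − 63 = fret 0.

0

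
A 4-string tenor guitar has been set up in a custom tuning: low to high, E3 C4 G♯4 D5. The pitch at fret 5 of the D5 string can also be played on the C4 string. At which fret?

D5 at fret 5 is D5 + 5 semitones = G5.
The open C4 string is 14 semitones below the open D5, so the same pitch on the C4 string lies at fret 5 + 14 = 19.

19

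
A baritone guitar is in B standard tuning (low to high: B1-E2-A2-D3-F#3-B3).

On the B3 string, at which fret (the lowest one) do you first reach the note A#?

From B3, count semitones up the chromatic scale until reaching A#: B–C–C#–D–…–G#–A–A# — 11 steps.

11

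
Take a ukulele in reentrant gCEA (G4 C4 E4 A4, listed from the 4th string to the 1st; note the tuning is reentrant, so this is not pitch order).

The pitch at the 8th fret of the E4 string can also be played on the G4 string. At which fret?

5

E4 at fret 8 is E4 + 8 semitones = C5.
The open G4 string is 3 semitones above the open E4, so the same pitch on the G4 string lies at fret 8 − 3 = 5.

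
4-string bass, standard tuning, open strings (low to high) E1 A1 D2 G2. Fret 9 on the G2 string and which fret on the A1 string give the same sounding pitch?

G2 at fret 9 is G2 + 9 semitones = E3.
The open A1 string is 10 semitones below the open G2, so the same pitch on the A1 string lies at fret 9 + 10 = 19.

19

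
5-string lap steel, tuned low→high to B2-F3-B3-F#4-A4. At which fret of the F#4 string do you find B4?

B4 is 5 semitones above the open F#4 (F#–G–G#–A–A#–B), so it sits at fret 5.

5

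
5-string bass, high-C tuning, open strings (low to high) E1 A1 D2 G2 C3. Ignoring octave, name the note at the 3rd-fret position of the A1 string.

The open A1 string plus 3 semitones: A–A#–B–C.

C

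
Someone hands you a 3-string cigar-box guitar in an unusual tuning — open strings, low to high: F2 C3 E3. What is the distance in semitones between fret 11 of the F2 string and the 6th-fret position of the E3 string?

6 semitones

F2 at fret 11 → E3 (MIDI 52); E3 at fret 6 → A♯3 (MIDI 58).
52 − 58 = -6, so the two pitches are 6 semitones apart, with A♯3 the higher.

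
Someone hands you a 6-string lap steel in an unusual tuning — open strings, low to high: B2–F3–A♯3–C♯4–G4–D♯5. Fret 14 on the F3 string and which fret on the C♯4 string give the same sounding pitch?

6

F3 at fret 14 is F3 + 14 semitones = G4.
The open C♯4 string is 8 semitones above the open F3, so the same pitch on the C♯4 string lies at fret 14 − 8 = 6.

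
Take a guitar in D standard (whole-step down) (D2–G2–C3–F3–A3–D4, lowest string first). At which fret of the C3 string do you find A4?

A4 is 21 semitones above the open C3 (C–C#–D–D#–…–G–G#–A), so it sits at fret 21.

21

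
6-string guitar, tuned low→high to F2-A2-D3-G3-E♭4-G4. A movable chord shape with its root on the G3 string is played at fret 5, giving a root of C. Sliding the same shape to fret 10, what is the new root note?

F

Moving from fret 5 to fret 10 shifts the root by 5 semitones.
C up 5 semitones is F.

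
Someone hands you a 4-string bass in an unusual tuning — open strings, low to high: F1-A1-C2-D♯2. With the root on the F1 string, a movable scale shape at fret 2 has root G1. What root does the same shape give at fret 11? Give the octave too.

E2

Moving from fret 2 to fret 11 shifts the root by 9 semitones.
G1 up 9 semitones is E2.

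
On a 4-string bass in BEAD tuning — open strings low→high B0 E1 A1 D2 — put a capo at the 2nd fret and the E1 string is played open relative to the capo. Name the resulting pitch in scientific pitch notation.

F#1

The capo raises the open E1 by 2 semitones to F#1; fretting 0 more gives E1 + 2 + 0 = E1 + 2 semitones = F#1.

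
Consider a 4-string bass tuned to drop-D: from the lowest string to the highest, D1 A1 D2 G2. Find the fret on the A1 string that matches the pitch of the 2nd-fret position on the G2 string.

G2 at fret 2 is G2 + 2 semitones = A2.
The open A1 string is 10 semitones below the open G2, so the same pitch on the A1 string lies at fret 2 + 10 = 12.

12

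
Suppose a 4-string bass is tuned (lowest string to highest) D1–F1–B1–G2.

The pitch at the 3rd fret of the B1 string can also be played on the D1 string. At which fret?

12

Fret 3 on B1 is MIDI 35 + 3 = 38 (D2). On the D1 string (open MIDI 26), that pitch is 38 − 26 = fret 12.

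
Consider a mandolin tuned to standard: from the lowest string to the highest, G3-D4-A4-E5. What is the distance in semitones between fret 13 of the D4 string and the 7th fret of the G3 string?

D4 at fret 13 → D#5 (MIDI 75); G3 at fret 7 → D4 (MIDI 62).
75 − 62 = 13, so the two pitches are 13 semitones apart, with D#5 the higher.

13 semitones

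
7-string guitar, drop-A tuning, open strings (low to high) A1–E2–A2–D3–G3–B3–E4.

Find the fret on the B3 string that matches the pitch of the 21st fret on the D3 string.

D3 at fret 21 is D3 + 21 semitones = B4.
The open B3 string is 9 semitones above the open D3, so the same pitch on the B3 string lies at fret 21 − 9 = 12.

12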